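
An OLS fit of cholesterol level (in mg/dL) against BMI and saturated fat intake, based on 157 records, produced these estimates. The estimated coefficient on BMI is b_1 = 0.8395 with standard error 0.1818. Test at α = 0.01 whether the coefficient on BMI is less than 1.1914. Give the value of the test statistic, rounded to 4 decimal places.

t = -1.9356

H₀: β₁ = 1.1914 vs H₁: β₁ < 1.1914.
t = (b_1 − β₁⁰)/SE = (0.8395 − 1.1914) / 0.1818 = -1.9356.
df = n − k − 1 = 157 − 2 − 1 = 154.
One-sided p ≈ 0.0274, which is ≥ 0.01, so fail to reject H₀.
The data do not give significant evidence that the true slope on BMI is below 1.1914 mg/dL per unit, holding the other predictors fixed.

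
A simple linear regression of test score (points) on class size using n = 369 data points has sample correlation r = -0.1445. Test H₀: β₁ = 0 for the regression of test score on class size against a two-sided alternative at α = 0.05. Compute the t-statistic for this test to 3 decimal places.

t = -2.798

t = r·√(n − 2)/√(1 − r²) = -0.1445·√367/√0.97912 = -2.798.
df = n − 2 = 367.
Two-sided p ≈ 0.0054, which is < 0.05, so reject H₀.
There is evidence of a linear association between class size and test score.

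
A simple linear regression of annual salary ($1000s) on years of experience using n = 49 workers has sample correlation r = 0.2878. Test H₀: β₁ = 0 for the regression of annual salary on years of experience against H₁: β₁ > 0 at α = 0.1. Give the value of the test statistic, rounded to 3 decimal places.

t = r·√(n − 2)/√(1 − r²) = 0.2878·√47/√0.917171 = 2.060.
df = n − 2 = 47.
One-sided p ≈ 0.0225, which is < 0.1, so reject H₀.
There is evidence of a linear association between years of experience and annual salary.

t = 2.060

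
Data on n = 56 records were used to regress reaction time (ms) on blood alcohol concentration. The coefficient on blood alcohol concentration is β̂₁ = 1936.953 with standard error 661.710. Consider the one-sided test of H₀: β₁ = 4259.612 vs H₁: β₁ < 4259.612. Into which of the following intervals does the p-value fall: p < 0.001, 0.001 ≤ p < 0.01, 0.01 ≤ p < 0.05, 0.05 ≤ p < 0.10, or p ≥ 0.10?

t = (1936.953 − 4259.612) / 661.710 = -3.510.
df = n − 2 = 56 − 2 = 54.
One-sided p = P(T_{54} < t) ≈ 0.0005.
So p < 0.001.

p < 0.001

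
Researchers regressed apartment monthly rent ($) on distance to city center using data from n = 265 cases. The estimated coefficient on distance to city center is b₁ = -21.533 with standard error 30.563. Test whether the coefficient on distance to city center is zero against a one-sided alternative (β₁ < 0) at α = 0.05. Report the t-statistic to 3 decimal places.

t = -0.705

H₀: β₁ = 0 vs H₁: β₁ < 0.
t = (b₁ − β₁⁰)/SE = -21.533 / 30.563 = -0.705.
df = n − 2 = 265 − 2 = 263.
One-sided p ≈ 0.2409, which is ≥ 0.05, so fail to reject H₀.
The data do not give significant evidence that the true slope on distance to city center is negative.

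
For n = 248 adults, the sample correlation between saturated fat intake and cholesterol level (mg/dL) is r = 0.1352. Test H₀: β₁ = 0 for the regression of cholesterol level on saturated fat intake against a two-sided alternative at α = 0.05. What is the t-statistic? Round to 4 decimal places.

t = 2.1402

t = r·√(n − 2)/√(1 − r²) = 0.1352·√246/√0.981721 = 2.1402.
df = n − 2 = 246.
Two-sided p ≈ 0.0333, which is < 0.05, so reject H₀.
There is evidence of a linear association between saturated fat intake and cholesterol level.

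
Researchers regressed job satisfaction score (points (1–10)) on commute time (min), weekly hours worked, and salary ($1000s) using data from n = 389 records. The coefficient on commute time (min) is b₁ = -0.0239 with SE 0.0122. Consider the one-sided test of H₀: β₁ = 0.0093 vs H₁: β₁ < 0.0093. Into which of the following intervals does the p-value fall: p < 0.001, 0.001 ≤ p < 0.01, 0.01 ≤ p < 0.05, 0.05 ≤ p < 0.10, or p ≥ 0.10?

t = (-0.0239 − 0.0093) / 0.0122 = -2.721.
df = n − k − 1 = 389 − 3 − 1 = 385.
One-sided p = P(T_{385} < t) ≈ 0.0034.
So 0.001 ≤ p < 0.01.

0.001 ≤ p < 0.01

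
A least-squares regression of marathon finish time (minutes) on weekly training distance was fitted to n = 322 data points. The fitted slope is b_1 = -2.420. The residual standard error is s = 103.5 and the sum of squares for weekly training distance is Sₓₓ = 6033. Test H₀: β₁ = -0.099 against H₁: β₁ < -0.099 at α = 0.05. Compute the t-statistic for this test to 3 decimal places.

t = -1.742

SE(b_1) = s/√Sₓₓ = 103.5/√6033 = 1.33252.
t = (-2.420 − (-0.099)) / 1.33252 = -1.742.
df = n − 2 = 320.
One-sided p ≈ 0.0413, which is < 0.05, so reject H₀.
There is evidence that the true slope on weekly training distance is below -0.099 minutes per unit.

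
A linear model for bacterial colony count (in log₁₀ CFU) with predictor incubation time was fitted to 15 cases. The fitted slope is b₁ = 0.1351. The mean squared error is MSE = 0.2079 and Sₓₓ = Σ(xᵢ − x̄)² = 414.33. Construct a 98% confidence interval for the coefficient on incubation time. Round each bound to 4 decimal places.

(0.0757, 0.1945)

SE(b₁) = √(MSE/Sₓₓ) = √(0.2079/414.33) = 0.0224003.
df = n − 2 = 13.
t* = t_{0.01, 13} = 2.650309.
Margin = t* × SE = 2.650309 × 0.0224003 = 0.059368.
CI: 0.1351 ± 0.059368 → (0.0757, 0.1945).
With 98% confidence, each one-unit increase in incubation time is associated with a change of between 0.0757 and 0.1945 log₁₀ CFU in bacterial colony count.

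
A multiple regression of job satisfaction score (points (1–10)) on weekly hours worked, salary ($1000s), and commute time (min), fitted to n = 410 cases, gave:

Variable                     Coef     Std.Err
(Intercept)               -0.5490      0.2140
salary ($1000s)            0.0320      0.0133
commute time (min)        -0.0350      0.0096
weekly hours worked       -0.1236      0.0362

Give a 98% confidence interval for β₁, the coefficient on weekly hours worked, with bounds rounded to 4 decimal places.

Read off: b = -0.1236, SE = 0.0362 for weekly hours worked.
df = n − k − 1 = 410 − 3 − 1 = 406.
t* = t_{0.01, 406} = 2.335568.
Margin = t* × SE = 2.335568 × 0.0362 = 0.084548.
CI: -0.1236 ± 0.084548 → (-0.2081, -0.0391).

(-0.2081, -0.0391)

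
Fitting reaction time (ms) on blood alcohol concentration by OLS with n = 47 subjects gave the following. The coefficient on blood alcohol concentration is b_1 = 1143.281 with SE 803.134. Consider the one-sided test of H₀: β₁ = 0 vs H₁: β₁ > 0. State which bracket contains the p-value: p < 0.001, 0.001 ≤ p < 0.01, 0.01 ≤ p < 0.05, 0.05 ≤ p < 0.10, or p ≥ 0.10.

0.05 ≤ p < 0.10

t = 1143.281 / 803.134 = 1.424.
df = n − 2 = 47 − 2 = 45.
One-sided p = P(T_{45} > t) ≈ 0.0807.
So 0.05 ≤ p < 0.10.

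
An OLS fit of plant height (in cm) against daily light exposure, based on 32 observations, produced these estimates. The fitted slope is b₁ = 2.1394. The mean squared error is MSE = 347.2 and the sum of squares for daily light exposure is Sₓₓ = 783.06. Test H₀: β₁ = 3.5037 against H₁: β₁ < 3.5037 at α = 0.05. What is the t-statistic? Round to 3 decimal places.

SE(b₁) = √(MSE/Sₓₓ) = √(347.2/783.06) = 0.665874.
t = (2.1394 − 3.5037) / 0.665874 = -2.049.
df = n − 2 = 30.
One-sided p ≈ 0.0247, which is < 0.05, so reject H₀.
There is evidence that the true slope on daily light exposure is below 3.5037 cm per unit.

t = -2.049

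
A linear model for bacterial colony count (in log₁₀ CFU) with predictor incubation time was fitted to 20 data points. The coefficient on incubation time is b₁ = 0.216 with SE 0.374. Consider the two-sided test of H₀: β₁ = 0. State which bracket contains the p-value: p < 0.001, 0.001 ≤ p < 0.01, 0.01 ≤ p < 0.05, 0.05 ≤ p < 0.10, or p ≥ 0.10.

p ≥ 0.10

t = 0.216 / 0.374 = 0.578.
df = n − 2 = 20 − 2 = 18.
Two-sided p = 2·P(T_{18} > |t|) ≈ 0.5707.
So p ≥ 0.10.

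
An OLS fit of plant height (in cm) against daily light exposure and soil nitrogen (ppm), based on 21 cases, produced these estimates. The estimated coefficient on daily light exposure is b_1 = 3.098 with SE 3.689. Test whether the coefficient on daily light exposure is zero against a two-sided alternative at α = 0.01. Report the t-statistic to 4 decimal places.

H₀: β₁ = 0 vs H₁: β₁ ≠ 0.
t = (b_1 − β₁⁰)/SE = 3.098 / 3.689 = 0.8398.
df = n − k − 1 = 21 − 2 − 1 = 18.
Two-sided p ≈ 0.4120, which is ≥ 0.01, so fail to reject H₀.
The data do not give significant evidence of an association between daily light exposure and plant height, after adjusting for the other predictors.

t = 0.8398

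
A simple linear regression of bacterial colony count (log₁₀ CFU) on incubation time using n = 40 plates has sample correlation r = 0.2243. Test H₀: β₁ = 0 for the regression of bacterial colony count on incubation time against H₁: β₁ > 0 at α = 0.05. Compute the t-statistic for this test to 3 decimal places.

t = 1.419

t = r·√(n − 2)/√(1 − r²) = 0.2243·√38/√0.94969 = 1.419.
df = n − 2 = 38.
One-sided p ≈ 0.0820, which is ≥ 0.05, so fail to reject H₀.
The data do not give significant evidence of a linear association between incubation time and bacterial colony count.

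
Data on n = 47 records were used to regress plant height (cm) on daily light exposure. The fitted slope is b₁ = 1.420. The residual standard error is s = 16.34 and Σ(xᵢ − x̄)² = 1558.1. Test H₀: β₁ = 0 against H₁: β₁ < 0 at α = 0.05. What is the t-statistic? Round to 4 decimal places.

t = 3.4303

SE(b₁) = s/√Sₓₓ = 16.34/√1558.1 = 0.413956.
t = 1.420 / 0.413956 = 3.4303.
df = n − 2 = 45.
One-sided p ≈ 0.9993, which is ≥ 0.05, so fail to reject H₀.
The data do not give significant evidence that the true slope on daily light exposure is negative.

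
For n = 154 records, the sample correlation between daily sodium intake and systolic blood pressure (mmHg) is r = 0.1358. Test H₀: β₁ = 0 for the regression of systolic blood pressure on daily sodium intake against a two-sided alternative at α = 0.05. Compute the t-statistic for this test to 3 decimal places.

t = r·√(n − 2)/√(1 − r²) = 0.1358·√152/√0.981558 = 1.690.
df = n − 2 = 152.
Two-sided p ≈ 0.0931, which is ≥ 0.05, so fail to reject H₀.
The data do not give significant evidence of a linear association between daily sodium intake and systolic blood pressure.

t = 1.690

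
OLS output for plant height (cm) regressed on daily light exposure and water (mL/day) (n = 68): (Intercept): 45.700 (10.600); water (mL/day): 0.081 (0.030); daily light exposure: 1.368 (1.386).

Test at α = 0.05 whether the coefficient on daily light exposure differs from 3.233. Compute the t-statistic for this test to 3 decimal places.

Read off: b = 1.368, SE = 1.386 for daily light exposure.
H₀: β₁ = 3.233 vs H₁: β₁ ≠ 3.233.
t = (1.368 − 3.233) / 1.386 = -1.346.
df = n − k − 1 = 68 − 2 − 1 = 65.
Two-sided p ≈ 0.1831, which is ≥ 0.05, so fail to reject H₀.
The data are consistent with a true slope of 3.233 cm per unit of daily light exposure, holding the other predictors fixed.

t = -1.346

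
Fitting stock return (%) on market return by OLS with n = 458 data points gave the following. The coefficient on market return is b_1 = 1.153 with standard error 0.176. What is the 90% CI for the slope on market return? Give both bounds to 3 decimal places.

(0.863, 1.443)

df = n − 2 = 458 − 2 = 456.
t* = t_{0.05, 456} = 1.648202.
Margin = t* × SE = 1.648202 × 0.176 = 0.29008.
CI: 1.153 ± 0.29008 → (0.863, 1.443).
With 90% confidence, each one-unit increase in market return is associated with a change of between 0.863 and 1.443 % in stock return.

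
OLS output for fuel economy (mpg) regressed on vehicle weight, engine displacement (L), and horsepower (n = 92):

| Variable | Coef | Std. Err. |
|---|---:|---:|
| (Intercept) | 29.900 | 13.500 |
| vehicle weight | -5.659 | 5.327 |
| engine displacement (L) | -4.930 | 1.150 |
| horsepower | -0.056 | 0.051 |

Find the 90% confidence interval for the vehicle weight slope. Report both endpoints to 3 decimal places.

(-14.514, 3.196)

Read off: b = -5.659, SE = 5.327 for vehicle weight.
df = n − k − 1 = 92 − 3 − 1 = 88.
t* = t_{0.05, 88} = 1.662354.
Margin = t* × SE = 1.662354 × 5.327 = 8.85536.
CI: -5.659 ± 8.85536 → (-14.514, 3.196).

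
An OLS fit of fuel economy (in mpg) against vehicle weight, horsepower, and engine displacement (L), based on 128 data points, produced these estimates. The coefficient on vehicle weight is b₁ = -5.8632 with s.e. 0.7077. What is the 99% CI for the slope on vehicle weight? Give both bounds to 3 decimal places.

df = n − k − 1 = 128 − 3 − 1 = 124.
t* = t_{0.005, 124} = 2.61606.
Margin = t* × SE = 2.61606 × 0.7077 = 1.85139.
CI: -5.8632 ± 1.85139 → (-7.715, -4.012).
With 99% confidence, each one-unit increase in vehicle weight is associated with a change of between -7.715 and -4.012 mpg in fuel economy, holding the other predictors fixed.

(-7.715, -4.012)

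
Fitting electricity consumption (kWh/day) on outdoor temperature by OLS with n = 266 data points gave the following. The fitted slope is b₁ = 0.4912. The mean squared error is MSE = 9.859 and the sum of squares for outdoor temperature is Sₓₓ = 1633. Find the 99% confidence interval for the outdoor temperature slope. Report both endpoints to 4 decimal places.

SE(b₁) = √(MSE/Sₓₓ) = √(9.859/1633) = 0.0777004.
df = n − 2 = 264.
t* = t_{0.005, 264} = 2.59458.
Margin = t* × SE = 2.59458 × 0.0777004 = 0.201600.
CI: 0.4912 ± 0.201600 → (0.2896, 0.6928).
With 99% confidence, each one-unit increase in outdoor temperature is associated with a change of between 0.2896 and 0.6928 kWh/day in electricity consumption.

(0.2896, 0.6928)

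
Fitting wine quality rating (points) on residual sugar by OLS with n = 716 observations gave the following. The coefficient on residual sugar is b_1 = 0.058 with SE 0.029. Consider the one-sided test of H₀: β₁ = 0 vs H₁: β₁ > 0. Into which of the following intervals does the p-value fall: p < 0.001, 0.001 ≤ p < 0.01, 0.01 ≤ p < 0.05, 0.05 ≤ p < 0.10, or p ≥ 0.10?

0.01 ≤ p < 0.05

t = 0.058 / 0.029 = 2.000.
df = n − 2 = 716 − 2 = 714.
One-sided p = P(T_{714} > t) ≈ 0.0229.
So 0.01 ≤ p < 0.05.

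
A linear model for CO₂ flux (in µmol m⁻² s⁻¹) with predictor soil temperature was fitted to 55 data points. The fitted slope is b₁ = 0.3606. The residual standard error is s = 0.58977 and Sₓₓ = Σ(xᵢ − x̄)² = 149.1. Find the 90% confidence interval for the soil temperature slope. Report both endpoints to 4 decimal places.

SE(b₁) = s/√Sₓₓ = 0.58977/√149.1 = 0.0482996.
df = n − 2 = 53.
t* = t_{0.05, 53} = 1.674116.
Margin = t* × SE = 1.674116 × 0.0482996 = 0.080859.
CI: 0.3606 ± 0.080859 → (0.2797, 0.4415).
With 90% confidence, each one-unit increase in soil temperature is associated with a change of between 0.2797 and 0.4415 µmol m⁻² s⁻¹ in CO₂ flux.

(0.2797, 0.4415)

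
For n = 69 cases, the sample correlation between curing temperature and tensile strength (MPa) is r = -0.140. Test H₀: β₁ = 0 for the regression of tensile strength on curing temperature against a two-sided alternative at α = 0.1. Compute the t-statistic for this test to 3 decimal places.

t = -1.157

t = r·√(n − 2)/√(1 − r²) = -0.140·√67/√0.9804 = -1.157.
df = n − 2 = 67.
Two-sided p ≈ 0.2512, which is ≥ 0.1, so fail to reject H₀.
The data do not give significant evidence of a linear association between curing temperature and tensile strength.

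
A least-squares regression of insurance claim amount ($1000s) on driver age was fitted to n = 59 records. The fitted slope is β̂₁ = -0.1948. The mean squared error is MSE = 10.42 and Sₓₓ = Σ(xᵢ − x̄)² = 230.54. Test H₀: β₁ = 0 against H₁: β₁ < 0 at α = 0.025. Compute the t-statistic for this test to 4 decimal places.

SE(β̂₁) = √(MSE/Sₓₓ) = √(10.42/230.54) = 0.212599.
t = -0.1948 / 0.212599 = -0.9163.
df = n − 2 = 57.
One-sided p ≈ 0.1817, which is ≥ 0.025, so fail to reject H₀.
The data do not give significant evidence that the true slope on driver age is negative.

t = -0.9163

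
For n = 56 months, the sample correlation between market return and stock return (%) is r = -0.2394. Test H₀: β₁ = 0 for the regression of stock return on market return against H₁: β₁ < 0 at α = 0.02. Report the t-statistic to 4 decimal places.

t = r·√(n − 2)/√(1 − r²) = -0.2394·√54/√0.942688 = -1.8119.
df = n − 2 = 54.
One-sided p ≈ 0.0378, which is ≥ 0.02, so fail to reject H₀.
The data do not give significant evidence of a linear association between market return and stock return.

t = -1.8119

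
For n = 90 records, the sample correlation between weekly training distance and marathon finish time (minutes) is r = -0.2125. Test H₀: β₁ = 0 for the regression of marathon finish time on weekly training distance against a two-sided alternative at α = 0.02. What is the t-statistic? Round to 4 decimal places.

t = r·√(n − 2)/√(1 − r²) = -0.2125·√88/√0.954844 = -2.0400.
df = n − 2 = 88.
Two-sided p ≈ 0.0443, which is ≥ 0.02, so fail to reject H₀.
The data do not give significant evidence of a linear association between weekly training distance and marathon finish time.

t = -2.0400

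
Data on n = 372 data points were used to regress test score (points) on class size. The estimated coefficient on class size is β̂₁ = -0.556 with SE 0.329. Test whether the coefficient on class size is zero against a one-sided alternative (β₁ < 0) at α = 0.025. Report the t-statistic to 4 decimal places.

H₀: β₁ = 0 vs H₁: β₁ < 0.
t = (β̂₁ − β₁⁰)/SE = -0.556 / 0.329 = -1.6900.
df = n − 2 = 372 − 2 = 370.
One-sided p ≈ 0.0459, which is ≥ 0.025, so fail to reject H₀.
The data do not give significant evidence that the true slope on class size is negative.

t = -1.6900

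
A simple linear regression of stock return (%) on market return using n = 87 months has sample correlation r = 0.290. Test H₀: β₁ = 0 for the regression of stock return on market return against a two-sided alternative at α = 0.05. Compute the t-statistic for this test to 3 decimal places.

t = 2.794

t = r·√(n − 2)/√(1 − r²) = 0.290·√85/√0.9159 = 2.794.
df = n − 2 = 85.
Two-sided p ≈ 0.0064, which is < 0.05, so reject H₀.
There is evidence of a linear association between market return and stock return.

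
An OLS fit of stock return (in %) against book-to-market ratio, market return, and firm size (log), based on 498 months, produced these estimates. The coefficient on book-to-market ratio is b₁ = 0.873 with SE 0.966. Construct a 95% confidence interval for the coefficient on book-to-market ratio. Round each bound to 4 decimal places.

df = n − k − 1 = 498 − 3 − 1 = 494.
t* = t_{0.025, 494} = 1.964778.
Margin = t* × SE = 1.964778 × 0.966 = 1.897975.
CI: 0.873 ± 1.897975 → (-1.0250, 2.7710).
With 95% confidence, each one-unit increase in book-to-market ratio is associated with a change of between -1.0250 and 2.7710 % in stock return, holding the other predictors fixed.

(-1.0250, 2.7710)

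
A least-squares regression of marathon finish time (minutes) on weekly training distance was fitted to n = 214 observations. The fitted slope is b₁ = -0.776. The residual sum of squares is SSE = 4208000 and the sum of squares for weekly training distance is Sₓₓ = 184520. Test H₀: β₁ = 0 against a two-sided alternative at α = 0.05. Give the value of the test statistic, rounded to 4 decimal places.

t = -2.3660

MSE = SSE/(n − 2) = 4208000/212 = 19849.1.
SE(b₁) = √(MSE/Sₓₓ) = √(19849.1/184520) = 0.327981.
t = -0.776 / 0.327981 = -2.3660.
df = n − 2 = 212.
Two-sided p ≈ 0.0189, which is < 0.05, so reject H₀.
There is evidence that weekly training distance is associated with marathon finish time.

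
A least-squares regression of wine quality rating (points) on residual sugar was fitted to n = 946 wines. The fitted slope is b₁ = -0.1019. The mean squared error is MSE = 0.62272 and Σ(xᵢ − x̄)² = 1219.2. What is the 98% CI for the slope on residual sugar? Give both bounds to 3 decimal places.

SE(b₁) = √(MSE/Sₓₓ) = √(0.62272/1219.2) = 0.0226.
df = n − 2 = 944.
t* = t_{0.01, 944} = 2.330305.
Margin = t* × SE = 2.330305 × 0.0226 = 0.05266.
CI: -0.1019 ± 0.05266 → (-0.155, -0.049).
With 98% confidence, each one-unit increase in residual sugar is associated with a change of between -0.155 and -0.049 points in wine quality rating.

(-0.155, -0.049)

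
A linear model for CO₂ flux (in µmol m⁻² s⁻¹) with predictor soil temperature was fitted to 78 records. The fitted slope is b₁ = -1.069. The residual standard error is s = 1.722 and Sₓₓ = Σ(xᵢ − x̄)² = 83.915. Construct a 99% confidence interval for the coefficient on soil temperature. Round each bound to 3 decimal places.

SE(b₁) = s/√Sₓₓ = 1.722/√83.915 = 0.187981.
df = n − 2 = 76.
t* = t_{0.005, 76} = 2.642078.
Margin = t* × SE = 2.642078 × 0.187981 = 0.49666.
CI: -1.069 ± 0.49666 → (-1.566, -0.572).
With 99% confidence, each one-unit increase in soil temperature is associated with a change of between -1.566 and -0.572 µmol m⁻² s⁻¹ in CO₂ flux.

(-1.566, -0.572)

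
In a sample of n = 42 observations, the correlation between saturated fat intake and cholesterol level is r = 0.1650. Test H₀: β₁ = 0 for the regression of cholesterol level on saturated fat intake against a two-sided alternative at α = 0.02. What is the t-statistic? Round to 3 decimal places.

t = r·√(n − 2)/√(1 − r²) = 0.1650·√40/√0.972775 = 1.058.
df = n − 2 = 40.
Two-sided p ≈ 0.2964, which is ≥ 0.02, so fail to reject H₀.
The data do not give significant evidence of a linear association between saturated fat intake and cholesterol level.

t = 1.058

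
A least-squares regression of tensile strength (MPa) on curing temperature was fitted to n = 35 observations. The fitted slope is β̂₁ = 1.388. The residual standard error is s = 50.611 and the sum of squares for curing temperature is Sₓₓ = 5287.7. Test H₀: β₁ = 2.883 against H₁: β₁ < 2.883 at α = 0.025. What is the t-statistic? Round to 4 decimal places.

t = -2.1480

SE(β̂₁) = s/√Sₓₓ = 50.611/√5287.7 = 0.696004.
t = (1.388 − 2.883) / 0.696004 = -2.1480.
df = n − 2 = 33.
One-sided p ≈ 0.0196, which is < 0.025, so reject H₀.
There is evidence that the true slope on curing temperature is below 2.883 MPa per unit.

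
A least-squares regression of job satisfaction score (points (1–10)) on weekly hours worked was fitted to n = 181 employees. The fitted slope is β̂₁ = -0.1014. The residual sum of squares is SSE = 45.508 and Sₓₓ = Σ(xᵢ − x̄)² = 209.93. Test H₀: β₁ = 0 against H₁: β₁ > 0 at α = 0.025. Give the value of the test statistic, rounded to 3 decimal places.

t = -2.914

MSE = SSE/(n − 2) = 45.508/179 = 0.254235.
SE(β̂₁) = √(MSE/Sₓₓ) = √(0.254235/209.93) = 0.0348001.
t = -0.1014 / 0.0348001 = -2.914.
df = n − 2 = 179.
One-sided p ≈ 0.9980, which is ≥ 0.025, so fail to reject H₀.
The data do not give significant evidence that the true slope on weekly hours worked is positive.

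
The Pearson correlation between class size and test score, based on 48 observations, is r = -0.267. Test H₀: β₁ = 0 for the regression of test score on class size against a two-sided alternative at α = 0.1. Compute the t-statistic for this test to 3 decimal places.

t = -1.879

t = r·√(n − 2)/√(1 − r²) = -0.267·√46/√0.928711 = -1.879.
df = n − 2 = 46.
Two-sided p ≈ 0.0666, which is < 0.1, so reject H₀.
There is evidence of a linear association between class size and test score.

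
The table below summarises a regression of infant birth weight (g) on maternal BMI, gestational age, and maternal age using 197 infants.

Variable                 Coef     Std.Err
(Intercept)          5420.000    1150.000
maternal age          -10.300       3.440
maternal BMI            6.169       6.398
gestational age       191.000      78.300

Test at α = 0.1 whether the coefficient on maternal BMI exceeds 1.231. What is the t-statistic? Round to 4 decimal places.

t = 0.7718

Read off: b = 6.169, SE = 6.398 for maternal BMI.
H₀: β₁ = 1.231 vs H₁: β₁ > 1.231.
t = (6.169 − 1.231) / 6.398 = 0.7718.
df = n − k − 1 = 197 − 3 − 1 = 193.
One-sided p ≈ 0.2206, which is ≥ 0.1, so fail to reject H₀.
The data do not give significant evidence that the true slope on maternal BMI exceeds 1.231 g per unit, holding the other predictors fixed.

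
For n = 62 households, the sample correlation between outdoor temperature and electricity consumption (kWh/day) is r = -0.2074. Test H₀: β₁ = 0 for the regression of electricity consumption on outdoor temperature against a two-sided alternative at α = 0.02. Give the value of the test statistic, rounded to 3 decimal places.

t = r·√(n − 2)/√(1 − r²) = -0.2074·√60/√0.956985 = -1.642.
df = n − 2 = 60.
Two-sided p ≈ 0.1058, which is ≥ 0.02, so fail to reject H₀.
The data do not give significant evidence of a linear association between outdoor temperature and electricity consumption.

t = -1.642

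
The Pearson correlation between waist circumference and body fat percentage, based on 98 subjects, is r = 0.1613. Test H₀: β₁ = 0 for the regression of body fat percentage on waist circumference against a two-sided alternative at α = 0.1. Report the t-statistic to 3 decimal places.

t = 1.601

t = r·√(n − 2)/√(1 − r²) = 0.1613·√96/√0.973982 = 1.601.
df = n − 2 = 96.
Two-sided p ≈ 0.1126, which is ≥ 0.1, so fail to reject H₀.
The data do not give significant evidence of a linear association between waist circumference and body fat percentage.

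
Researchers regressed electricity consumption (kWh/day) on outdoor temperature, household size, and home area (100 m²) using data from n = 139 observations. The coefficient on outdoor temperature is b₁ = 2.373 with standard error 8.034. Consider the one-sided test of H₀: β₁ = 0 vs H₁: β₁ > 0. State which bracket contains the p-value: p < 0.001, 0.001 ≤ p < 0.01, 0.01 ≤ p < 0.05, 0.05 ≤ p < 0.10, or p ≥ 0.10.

t = 2.373 / 8.034 = 0.295.
df = n − k − 1 = 139 − 3 − 1 = 135.
One-sided p = P(T_{135} > t) ≈ 0.3841.
So p ≥ 0.10.

p ≥ 0.10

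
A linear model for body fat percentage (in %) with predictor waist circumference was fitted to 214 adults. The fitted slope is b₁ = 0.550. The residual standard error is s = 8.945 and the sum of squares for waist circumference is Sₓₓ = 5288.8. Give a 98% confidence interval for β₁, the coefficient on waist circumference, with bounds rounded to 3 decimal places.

SE(b₁) = s/√Sₓₓ = 8.945/√5288.8 = 0.122999.
df = n − 2 = 212.
t* = t_{0.01, 212} = 2.344066.
Margin = t* × SE = 2.344066 × 0.122999 = 0.28832.
CI: 0.550 ± 0.28832 → (0.262, 0.838).
With 98% confidence, each one-unit increase in waist circumference is associated with a change of between 0.262 and 0.838 % in body fat percentage.

(0.262, 0.838)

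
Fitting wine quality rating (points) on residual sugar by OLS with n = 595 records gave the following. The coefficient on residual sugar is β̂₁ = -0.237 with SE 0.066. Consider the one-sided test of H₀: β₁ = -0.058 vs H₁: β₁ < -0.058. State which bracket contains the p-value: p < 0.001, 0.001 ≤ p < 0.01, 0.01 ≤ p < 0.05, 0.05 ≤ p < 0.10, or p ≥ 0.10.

0.001 ≤ p < 0.01

t = (-0.237 − (-0.058)) / 0.066 = -2.712.
df = n − 2 = 595 − 2 = 593.
One-sided p = P(T_{593} < t) ≈ 0.0034.
So 0.001 ≤ p < 0.01.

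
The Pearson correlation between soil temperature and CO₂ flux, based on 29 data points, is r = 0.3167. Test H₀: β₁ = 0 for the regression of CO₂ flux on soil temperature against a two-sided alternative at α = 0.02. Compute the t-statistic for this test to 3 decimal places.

t = 1.735

t = r·√(n − 2)/√(1 − r²) = 0.3167·√27/√0.899701 = 1.735.
df = n − 2 = 27.
Two-sided p ≈ 0.0942, which is ≥ 0.02, so fail to reject H₀.
The data do not give significant evidence of a linear association between soil temperature and CO₂ flux.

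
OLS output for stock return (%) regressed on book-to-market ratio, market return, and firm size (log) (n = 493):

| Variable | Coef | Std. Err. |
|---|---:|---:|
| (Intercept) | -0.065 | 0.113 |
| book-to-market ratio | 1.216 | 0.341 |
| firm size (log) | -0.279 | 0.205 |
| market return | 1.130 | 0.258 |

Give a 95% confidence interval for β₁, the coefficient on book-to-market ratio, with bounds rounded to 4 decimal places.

Read off: b = 1.216, SE = 0.341 for book-to-market ratio.
df = n − k − 1 = 493 − 3 − 1 = 489.
t* = t_{0.025, 489} = 1.964827.
Margin = t* × SE = 1.964827 × 0.341 = 0.670006.
CI: 1.216 ± 0.670006 → (0.5460, 1.8860).

(0.5460, 1.8860)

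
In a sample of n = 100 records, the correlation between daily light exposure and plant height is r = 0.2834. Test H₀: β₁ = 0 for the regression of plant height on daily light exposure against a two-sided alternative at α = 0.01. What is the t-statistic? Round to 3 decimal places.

t = r·√(n − 2)/√(1 − r²) = 0.2834·√98/√0.919684 = 2.925.
df = n − 2 = 98.
Two-sided p ≈ 0.0043, which is < 0.01, so reject H₀.
There is evidence of a linear association between daily light exposure and plant height.

t = 2.925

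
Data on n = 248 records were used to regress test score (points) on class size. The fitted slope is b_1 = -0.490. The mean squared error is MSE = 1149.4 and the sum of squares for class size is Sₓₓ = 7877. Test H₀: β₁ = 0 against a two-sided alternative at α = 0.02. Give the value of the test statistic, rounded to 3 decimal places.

SE(b_1) = √(MSE/Sₓₓ) = √(1149.4/7877) = 0.381993.
t = -0.490 / 0.381993 = -1.283.
df = n − 2 = 246.
Two-sided p ≈ 0.2008, which is ≥ 0.02, so fail to reject H₀.
The data do not give significant evidence of an association between class size and test score.

t = -1.283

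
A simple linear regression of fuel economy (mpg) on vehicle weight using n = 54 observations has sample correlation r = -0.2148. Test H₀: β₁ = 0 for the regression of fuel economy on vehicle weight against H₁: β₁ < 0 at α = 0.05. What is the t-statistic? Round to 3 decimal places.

t = r·√(n − 2)/√(1 − r²) = -0.2148·√52/√0.953861 = -1.586.
df = n − 2 = 52.
One-sided p ≈ 0.0594, which is ≥ 0.05, so fail to reject H₀.
The data do not give significant evidence of a linear association between vehicle weight and fuel economy.

t = -1.586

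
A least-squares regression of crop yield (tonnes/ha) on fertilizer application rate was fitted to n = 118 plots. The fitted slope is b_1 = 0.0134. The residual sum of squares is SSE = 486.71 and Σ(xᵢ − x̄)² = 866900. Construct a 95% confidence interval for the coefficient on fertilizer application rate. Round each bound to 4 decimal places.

MSE = SSE/(n − 2) = 486.71/116 = 4.19578.
SE(b_1) = √(MSE/Sₓₓ) = √(4.19578/866900) = 0.00219999.
df = n − 2 = 116.
t* = t_{0.025, 116} = 1.980626.
Margin = t* × SE = 1.980626 × 0.00219999 = 0.004357.
CI: 0.0134 ± 0.004357 → (0.0090, 0.0178).
With 95% confidence, each one-unit increase in fertilizer application rate is associated with a change of between 0.0090 and 0.0178 tonnes/ha in crop yield.

(0.0090, 0.0178)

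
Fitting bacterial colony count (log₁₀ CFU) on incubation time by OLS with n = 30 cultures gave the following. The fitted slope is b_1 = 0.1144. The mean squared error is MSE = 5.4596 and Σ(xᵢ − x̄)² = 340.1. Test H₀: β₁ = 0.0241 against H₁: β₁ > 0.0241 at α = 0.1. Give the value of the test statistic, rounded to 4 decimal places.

t = 0.7127

SE(b_1) = √(MSE/Sₓₓ) = √(5.4596/340.1) = 0.1267.
t = (0.1144 − 0.0241) / 0.1267 = 0.7127.
df = n − 2 = 28.
One-sided p ≈ 0.2410, which is ≥ 0.1, so fail to reject H₀.
The data do not give significant evidence that the true slope on incubation time exceeds 0.0241 log₁₀ CFU per unit.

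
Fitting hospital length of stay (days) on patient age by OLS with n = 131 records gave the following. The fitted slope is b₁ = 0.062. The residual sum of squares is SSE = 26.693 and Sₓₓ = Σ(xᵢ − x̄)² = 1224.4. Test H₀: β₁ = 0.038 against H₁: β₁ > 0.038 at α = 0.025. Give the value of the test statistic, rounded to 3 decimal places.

t = 1.846

MSE = SSE/(n − 2) = 26.693/129 = 0.206922.
SE(b₁) = √(MSE/Sₓₓ) = √(0.206922/1224.4) = 0.013.
t = (0.062 − 0.038) / 0.013 = 1.846.
df = n − 2 = 129.
One-sided p ≈ 0.0336, which is ≥ 0.025, so fail to reject H₀.
The data do not give significant evidence that the true slope on patient age exceeds 0.038 days per unit.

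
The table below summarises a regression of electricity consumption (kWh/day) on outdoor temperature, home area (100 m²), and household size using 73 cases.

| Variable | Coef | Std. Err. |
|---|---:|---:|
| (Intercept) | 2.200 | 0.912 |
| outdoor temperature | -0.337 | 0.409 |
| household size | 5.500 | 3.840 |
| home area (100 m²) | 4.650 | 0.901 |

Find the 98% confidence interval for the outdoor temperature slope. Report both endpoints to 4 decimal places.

(-1.3111, 0.6371)

Read off: b = -0.337, SE = 0.409 for outdoor temperature.
df = n − k − 1 = 73 − 3 − 1 = 69.
t* = t_{0.01, 69} = 2.381615.
Margin = t* × SE = 2.381615 × 0.409 = 0.974080.
CI: -0.337 ± 0.974080 → (-1.3111, 0.6371).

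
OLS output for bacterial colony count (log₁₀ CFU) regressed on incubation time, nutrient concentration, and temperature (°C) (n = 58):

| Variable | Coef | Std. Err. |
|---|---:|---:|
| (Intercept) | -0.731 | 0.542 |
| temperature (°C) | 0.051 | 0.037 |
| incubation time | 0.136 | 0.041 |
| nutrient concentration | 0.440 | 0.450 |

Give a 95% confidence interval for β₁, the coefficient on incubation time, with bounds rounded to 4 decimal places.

(0.0538, 0.2182)

Read off: b = 0.136, SE = 0.041 for incubation time.
df = n − k − 1 = 58 − 3 − 1 = 54.
t* = t_{0.025, 54} = 2.004879.
Margin = t* × SE = 2.004879 × 0.041 = 0.082200.
CI: 0.136 ± 0.082200 → (0.0538, 0.2182).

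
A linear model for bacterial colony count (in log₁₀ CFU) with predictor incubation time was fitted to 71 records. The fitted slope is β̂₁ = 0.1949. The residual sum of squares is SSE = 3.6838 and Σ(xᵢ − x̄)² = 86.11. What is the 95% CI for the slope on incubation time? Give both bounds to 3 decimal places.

MSE = SSE/(n − 2) = 3.6838/69 = 0.0533884.
SE(β̂₁) = √(MSE/Sₓₓ) = √(0.0533884/86.11) = 0.0248998.
df = n − 2 = 69.
t* = t_{0.025, 69} = 1.994945.
Margin = t* × SE = 1.994945 × 0.0248998 = 0.04967.
CI: 0.1949 ± 0.04967 → (0.145, 0.245).
With 95% confidence, each one-unit increase in incubation time is associated with a change of between 0.145 and 0.245 log₁₀ CFU in bacterial colony count.

(0.145, 0.245)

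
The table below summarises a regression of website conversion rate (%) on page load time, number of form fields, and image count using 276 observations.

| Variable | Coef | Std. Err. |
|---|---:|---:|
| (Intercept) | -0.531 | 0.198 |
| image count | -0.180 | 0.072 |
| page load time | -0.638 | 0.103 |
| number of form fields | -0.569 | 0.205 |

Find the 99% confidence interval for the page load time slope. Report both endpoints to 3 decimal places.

Read off: b = -0.638, SE = 0.103 for page load time.
df = n − k − 1 = 276 − 3 − 1 = 272.
t* = t_{0.005, 272} = 2.594025.
Margin = t* × SE = 2.594025 × 0.103 = 0.26718.
CI: -0.638 ± 0.26718 → (-0.905, -0.371).

(-0.905, -0.371)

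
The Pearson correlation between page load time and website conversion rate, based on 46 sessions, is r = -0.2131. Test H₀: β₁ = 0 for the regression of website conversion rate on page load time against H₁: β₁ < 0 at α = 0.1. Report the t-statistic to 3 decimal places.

t = -1.447

t = r·√(n − 2)/√(1 − r²) = -0.2131·√44/√0.954588 = -1.447.
df = n − 2 = 44.
One-sided p ≈ 0.0775, which is < 0.1, so reject H₀.
There is evidence of a linear association between page load time and website conversion rate.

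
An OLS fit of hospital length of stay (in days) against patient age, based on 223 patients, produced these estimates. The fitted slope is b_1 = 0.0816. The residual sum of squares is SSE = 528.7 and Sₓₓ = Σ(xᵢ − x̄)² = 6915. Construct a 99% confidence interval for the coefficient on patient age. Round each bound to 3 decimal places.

(0.033, 0.130)

MSE = SSE/(n − 2) = 528.7/221 = 2.39231.
SE(b_1) = √(MSE/Sₓₓ) = √(2.39231/6915) = 0.0186.
df = n − 2 = 221.
t* = t_{0.005, 221} = 2.598258.
Margin = t* × SE = 2.598258 × 0.0186 = 0.04833.
CI: 0.0816 ± 0.04833 → (0.033, 0.130).
With 99% confidence, each one-unit increase in patient age is associated with a change of between 0.033 and 0.130 days in hospital length of stay.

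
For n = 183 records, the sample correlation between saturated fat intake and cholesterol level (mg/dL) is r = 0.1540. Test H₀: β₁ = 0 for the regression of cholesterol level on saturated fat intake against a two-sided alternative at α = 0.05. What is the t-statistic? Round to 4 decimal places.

t = r·√(n − 2)/√(1 − r²) = 0.1540·√181/√0.976284 = 2.0969.
df = n − 2 = 181.
Two-sided p ≈ 0.0374, which is < 0.05, so reject H₀.
There is evidence of a linear association between saturated fat intake and cholesterol level.

t = 2.0969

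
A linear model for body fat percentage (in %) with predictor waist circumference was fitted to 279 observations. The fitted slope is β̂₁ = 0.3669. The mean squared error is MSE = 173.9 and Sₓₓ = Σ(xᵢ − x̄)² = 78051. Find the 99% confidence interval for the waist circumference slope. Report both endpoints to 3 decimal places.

SE(β̂₁) = √(MSE/Sₓₓ) = √(173.9/78051) = 0.047202.
df = n − 2 = 277.
t* = t_{0.005, 277} = 2.593694.
Margin = t* × SE = 2.593694 × 0.047202 = 0.12243.
CI: 0.3669 ± 0.12243 → (0.244, 0.489).
With 99% confidence, each one-unit increase in waist circumference is associated with a change of between 0.244 and 0.489 % in body fat percentage.

(0.244, 0.489)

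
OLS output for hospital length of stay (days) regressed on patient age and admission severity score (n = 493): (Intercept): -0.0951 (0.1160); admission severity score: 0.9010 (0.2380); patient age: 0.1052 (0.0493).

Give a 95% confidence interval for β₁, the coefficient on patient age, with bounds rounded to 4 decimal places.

(0.0083, 0.2021)

Read off: b = 0.1052, SE = 0.0493 for patient age.
df = n − k − 1 = 493 − 2 − 1 = 490.
t* = t_{0.025, 490} = 1.964817.
Margin = t* × SE = 1.964817 × 0.0493 = 0.096865.
CI: 0.1052 ± 0.096865 → (0.0083, 0.2021).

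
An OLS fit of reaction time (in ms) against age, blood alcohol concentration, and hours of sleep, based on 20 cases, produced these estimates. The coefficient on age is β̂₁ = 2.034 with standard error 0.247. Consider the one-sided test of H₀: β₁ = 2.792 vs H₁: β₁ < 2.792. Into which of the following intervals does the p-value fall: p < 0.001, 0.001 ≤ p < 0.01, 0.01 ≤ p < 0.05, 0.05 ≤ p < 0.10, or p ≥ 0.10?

0.001 ≤ p < 0.01

t = (2.034 − 2.792) / 0.247 = -3.069.
df = n − k − 1 = 20 − 3 − 1 = 16.
One-sided p = P(T_{16} < t) ≈ 0.0037.
So 0.001 ≤ p < 0.01.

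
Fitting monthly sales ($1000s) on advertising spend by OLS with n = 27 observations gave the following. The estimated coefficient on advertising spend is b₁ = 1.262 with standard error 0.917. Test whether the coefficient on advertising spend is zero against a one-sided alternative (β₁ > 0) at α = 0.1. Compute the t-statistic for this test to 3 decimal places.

t = 1.376

H₀: β₁ = 0 vs H₁: β₁ > 0.
t = (b₁ − β₁⁰)/SE = 1.262 / 0.917 = 1.376.
df = n − 2 = 27 − 2 = 25.
One-sided p ≈ 0.0905, which is < 0.1, so reject H₀.
There is evidence that the true slope on advertising spend is positive.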